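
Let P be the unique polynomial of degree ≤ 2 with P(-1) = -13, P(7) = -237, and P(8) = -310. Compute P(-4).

-94

Write P(s) = as^2 + bs + c. Substituting each data point gives a linear system:
  a - b + c = -13
  49a + 7b + c = -237
  64a + 8b + c = -310
Solving the system yields a = -5, b = 2, c = -6.
So P(s) = -5s^2 + 2s - 6.
Then P(-4) = -94.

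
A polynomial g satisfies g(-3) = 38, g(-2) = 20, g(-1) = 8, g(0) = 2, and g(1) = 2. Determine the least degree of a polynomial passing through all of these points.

2

Forward differences of the values at n = -3, -2, -1, 0, 1:
  g  : 38  20  8  2  2
  Δ  : -18  -12  -6  0
  Δ^2: 6  6  6
  Δ^3: 0  0
  Δ^4: 0
The second differences are constant (6) and nonzero, while all higher differences vanish, so the minimal degree is 2.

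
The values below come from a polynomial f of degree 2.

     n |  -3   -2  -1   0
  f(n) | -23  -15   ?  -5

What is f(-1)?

-9

On equispaced nodes a degree-2 polynomial has vanishing third forward difference, so
  - f(-3) + 3·f(-2) - 3·f(-1) + f(0) = 0.
Substituting the known values and solving for f(-1):
  -3·f(-1) = 27
  f(-1) = -9.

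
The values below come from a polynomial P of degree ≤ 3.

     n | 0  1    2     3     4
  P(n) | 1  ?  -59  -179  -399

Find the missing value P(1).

-9

The 4 known points determine the degree-3 polynomial uniquely.
Write P(n) = an^3 + bn^2 + cn + d. Substituting each data point gives a linear system:
  d = 1
  8a + 4b + 2c + d = -59
  27a + 9b + 3c + d = -179
  64a + 16b + 4c + d = -399
Solving the system yields a = -5, b = -5, c = 0, d = 1.
So P(n) = -5n^3 - 5n^2 + 1.
Then P(1) = -9.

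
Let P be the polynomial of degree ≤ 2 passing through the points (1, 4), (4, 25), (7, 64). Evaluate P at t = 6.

Using the Lagrange interpolation formula with nodes 1, 4, 7:
  L_0(t) = (t - 4)(t - 7) / 18
  L_1(t) = (t - 1)(t - 7) / -9
  L_2(t) = (t - 1)(t - 4) / 18
Then P(t) = 4·L_0(t) + 25·L_1(t) + 64·L_2(t).
Expanding and collecting terms gives P(t) = t^2 + 2t + 1.
Evaluating at t = 6: P(6) = 49.

49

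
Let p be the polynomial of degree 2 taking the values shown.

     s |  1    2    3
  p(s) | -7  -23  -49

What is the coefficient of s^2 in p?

Write p(s) = as^2 + bs + c. Substituting each data point gives a linear system:
  a + b + c = -7
  4a + 2b + c = -23
  9a + 3b + c = -49
Solving the system yields a = -5, b = -1, c = -1.
So p(s) = -5s^2 - s - 1.
The leading coefficient is -5.

-5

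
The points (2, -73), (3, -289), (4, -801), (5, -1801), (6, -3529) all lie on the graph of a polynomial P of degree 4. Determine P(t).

P(t) = -2t^4 - 4t^3 - 2t^2 - 1

Write P(t) = at^4 + bt^3 + ct^2 + dt + e. Substituting each data point gives a linear system:
  16a + 8b + 4c + 2d + e = -73
  81a + 27b + 9c + 3d + e = -289
  256a + 64b + 16c + 4d + e = -801
  625a + 125b + 25c + 5d + e = -1801
  1296a + 216b + 36c + 6d + e = -3529
Solving the system yields a = -2, b = -4, c = -2, d = 0, e = -1.
So P(t) = -2t⁴ - 4t³ - 2t² - 1.
Check: P(5) = -1801. ✓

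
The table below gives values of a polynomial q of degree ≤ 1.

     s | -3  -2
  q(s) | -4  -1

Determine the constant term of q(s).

5

Write q(s) = as + b. Substituting each data point gives a linear system:
  -3a + b = -4
  -2a + b = -1
Solving the system yields a = 3, b = 5.
So q(s) = 3s + 5.
The constant term is 5.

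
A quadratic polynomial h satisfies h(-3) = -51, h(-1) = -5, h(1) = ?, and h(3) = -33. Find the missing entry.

1

The 3 known points determine the degree-2 polynomial uniquely.
Write h(t) = at^2 + bt + c. Substituting each data point gives a linear system:
  9a - 3b + c = -51
  a - b + c = -5
  9a + 3b + c = -33
Solving the system yields a = -5, b = 3, c = 3.
So h(t) = -5t^2 + 3t + 3.
Then h(1) = 1.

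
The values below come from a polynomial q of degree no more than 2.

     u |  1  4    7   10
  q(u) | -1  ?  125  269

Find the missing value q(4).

On equispaced nodes a degree-2 polynomial has vanishing third forward difference, so
  - q(1) + 3·q(4) - 3·q(7) + q(10) = 0.
Substituting the known values and solving for q(4):
  3·q(4) = 105
  q(4) = 35.

35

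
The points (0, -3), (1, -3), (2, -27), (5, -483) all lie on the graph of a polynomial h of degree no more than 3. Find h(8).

-2019

Write h(n) = an^3 + bn^2 + cn + d. Substituting each data point gives a linear system:
  d = -3
  a + b + c + d = -3
  8a + 4b + 2c + d = -27
  125a + 25b + 5c + d = -483
Solving the system yields a = -4, b = 0, c = 4, d = -3.
So h(n) = -4n³ + 4n - 3.
Then h(8) = -2019.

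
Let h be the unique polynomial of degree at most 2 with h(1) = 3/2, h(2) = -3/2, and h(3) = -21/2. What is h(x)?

h(x) = -3x^2 + 6x - 3/2

Using the Lagrange interpolation formula with nodes 1, 2, 3:
  L_0(x) = (x - 2)(x - 3) / 2
  L_1(x) = (x - 1)(x - 3) / -1
  L_2(x) = (x - 1)(x - 2) / 2
Then h(x) = 3/2·L_0(x) - 3/2·L_1(x) - 21/2·L_2(x).
Expanding and collecting terms gives h(x) = -3x² + 6x - 3/2.
Check: h(2) = -3/2. ✓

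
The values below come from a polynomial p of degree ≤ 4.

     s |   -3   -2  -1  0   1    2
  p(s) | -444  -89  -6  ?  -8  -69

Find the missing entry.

On equispaced nodes a degree-4 polynomial has vanishing fifth forward difference, so
  - p(-3) + 5·p(-2) - 10·p(-1) + 10·p(0) - 5·p(1) + p(2) = 0.
Substituting the known values and solving for p(0):
  10·p(0) = -30
  p(0) = -3.

-3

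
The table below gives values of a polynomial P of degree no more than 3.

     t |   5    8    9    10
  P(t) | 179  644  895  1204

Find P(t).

P(t) = t^3 + 2t^2 + 4

Using the Lagrange interpolation formula with nodes 5, 8, 9, 10:
  L_0(t) = (t - 8)(t - 9)(t - 10) / -60
  L_1(t) = (t - 5)(t - 9)(t - 10) / 6
  L_2(t) = (t - 5)(t - 8)(t - 10) / -4
  L_3(t) = (t - 5)(t - 8)(t - 9) / 10
Then P(t) = 179·L_0(t) + 644·L_1(t) + 895·L_2(t) + 1204·L_3(t).
Expanding and collecting terms gives P(t) = t^3 + 2t^2 + 4.
Check: P(5) = 179. ✓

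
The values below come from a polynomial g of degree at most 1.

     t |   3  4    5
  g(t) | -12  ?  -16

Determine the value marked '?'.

The 2 known points determine the degree-1 polynomial uniquely.
Write g(t) = at + b. Substituting each data point gives a linear system:
  3a + b = -12
  5a + b = -16
Solving the system yields a = -2, b = -6.
So g(t) = -2t - 6.
Then g(4) = -14.

-14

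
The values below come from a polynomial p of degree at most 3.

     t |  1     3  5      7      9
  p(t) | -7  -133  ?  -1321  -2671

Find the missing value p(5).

-523

The 4 known points determine the degree-3 polynomial uniquely.
Write p(t) = at^3 + bt^2 + ct + d. Substituting each data point gives a linear system:
  a + b + c + d = -7
  27a + 9b + 3c + d = -133
  343a + 49b + 7c + d = -1321
  729a + 81b + 9c + d = -2671
Solving the system yields a = -3, b = -6, c = 0, d = 2.
So p(t) = -3t^3 - 6t^2 + 2.
Then p(5) = -523.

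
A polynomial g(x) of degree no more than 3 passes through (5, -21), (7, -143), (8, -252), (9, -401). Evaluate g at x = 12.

Write g(x) = ax^3 + bx^2 + cx + d. Substituting each data point gives a linear system:
  125a + 25b + 5c + d = -21
  343a + 49b + 7c + d = -143
  512a + 64b + 8c + d = -252
  729a + 81b + 9c + d = -401
Solving the system yields a = -1, b = 4, c = 0, d = 4.
So g(x) = -x^3 + 4x^2 + 4.
Then g(12) = -1148.

-1148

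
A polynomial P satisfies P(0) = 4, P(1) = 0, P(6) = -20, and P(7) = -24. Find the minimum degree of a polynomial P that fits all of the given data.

Divided differences on the nodes 0, 1, 6, 7:
  order 0: 4  0  -20  -24
  order 1: -4  -4  -4
  order 2: 0  0
  order 3: 0
The order-1 divided differences are all -4 (nonzero) and every higher order vanishes, so the data lies on a polynomial of degree exactly 1.

1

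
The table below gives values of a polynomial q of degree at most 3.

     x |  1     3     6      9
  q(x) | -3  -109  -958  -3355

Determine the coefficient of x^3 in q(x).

-5

Write q(x) = ax^3 + bx^2 + cx + d. Substituting each data point gives a linear system:
  a + b + c + d = -3
  27a + 9b + 3c + d = -109
  216a + 36b + 6c + d = -958
  729a + 81b + 9c + d = -3355
Solving the system yields a = -5, b = 4, c = -4, d = 2.
So q(x) = -5x^3 + 4x^2 - 4x + 2.
The leading coefficient is -5.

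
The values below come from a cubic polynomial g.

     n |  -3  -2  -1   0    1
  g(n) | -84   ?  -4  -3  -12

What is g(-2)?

On equispaced nodes a degree-3 polynomial has vanishing fourth forward difference, so
  g(-3) - 4·g(-2) + 6·g(-1) - 4·g(0) + g(1) = 0.
Substituting the known values and solving for g(-2):
  -4·g(-2) = 108
  g(-2) = -27.

-27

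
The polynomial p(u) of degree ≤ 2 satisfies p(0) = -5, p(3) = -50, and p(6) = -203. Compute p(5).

-140

Write p(u) = au^2 + bu + c. Substituting each data point gives a linear system:
  c = -5
  9a + 3b + c = -50
  36a + 6b + c = -203
Solving the system yields a = -6, b = 3, c = -5.
So p(u) = -6u^2 + 3u - 5.
Then p(5) = -140.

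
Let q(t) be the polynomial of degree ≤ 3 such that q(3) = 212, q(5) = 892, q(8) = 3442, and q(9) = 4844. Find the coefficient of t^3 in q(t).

Write q(t) = at^3 + bt^2 + ct + d. Substituting each data point gives a linear system:
  27a + 9b + 3c + d = 212
  125a + 25b + 5c + d = 892
  512a + 64b + 8c + d = 3442
  729a + 81b + 9c + d = 4844
Solving the system yields a = 6, b = 6, c = -2, d = 2.
So q(t) = 6t³ + 6t² - 2t + 2.
The leading coefficient is 6.

6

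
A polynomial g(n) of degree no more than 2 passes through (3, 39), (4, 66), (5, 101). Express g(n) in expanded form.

g(n) = 4n^2 - n + 6

Using the Lagrange interpolation formula with nodes 3, 4, 5:
  L_0(n) = (n - 4)(n - 5) / 2
  L_1(n) = (n - 3)(n - 5) / -1
  L_2(n) = (n - 3)(n - 4) / 2
Then g(n) = 39·L_0(n) + 66·L_1(n) + 101·L_2(n).
Expanding and collecting terms gives g(n) = 4n² - n + 6.
Check: g(3) = 39. ✓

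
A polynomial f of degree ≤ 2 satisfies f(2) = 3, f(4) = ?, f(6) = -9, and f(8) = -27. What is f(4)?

1

The 3 known points determine the degree-2 polynomial uniquely.
Write f(n) = an^2 + bn + c. Substituting each data point gives a linear system:
  4a + 2b + c = 3
  36a + 6b + c = -9
  64a + 8b + c = -27
Solving the system yields a = -1, b = 5, c = -3.
So f(n) = -n² + 5n - 3.
Then f(4) = 1.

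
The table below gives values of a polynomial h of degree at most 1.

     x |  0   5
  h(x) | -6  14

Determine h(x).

Using the Lagrange interpolation formula with nodes 0, 5:
  L_0(x) = (x - 5) / -5
  L_1(x) = x / 5
Then h(x) = -6·L_0(x) + 14·L_1(x).
Expanding and collecting terms gives h(x) = 4x - 6.
Check: h(0) = -6. ✓

h(x) = 4x - 6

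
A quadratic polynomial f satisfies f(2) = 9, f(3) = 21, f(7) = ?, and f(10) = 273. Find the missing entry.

129

The 3 known points determine the degree-2 polynomial uniquely.
Write f(n) = an^2 + bn + c. Substituting each data point gives a linear system:
  4a + 2b + c = 9
  9a + 3b + c = 21
  100a + 10b + c = 273
Solving the system yields a = 3, b = -3, c = 3.
So f(n) = 3n^2 - 3n + 3.
Then f(7) = 129.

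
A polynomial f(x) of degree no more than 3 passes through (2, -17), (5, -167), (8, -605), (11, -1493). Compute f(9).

-843

Using the Lagrange interpolation formula with nodes 2, 5, 8, 11:
  L_0(x) = (x - 5)(x - 8)(x - 11) / -162
  L_1(x) = (x - 2)(x - 8)(x - 11) / 54
  L_2(x) = (x - 2)(x - 5)(x - 11) / -54
  L_3(x) = (x - 2)(x - 5)(x - 8) / 162
Then f(x) = -17·L_0(x) - 167·L_1(x) - 605·L_2(x) - 1493·L_3(x).
Expanding and collecting terms gives f(x) = -x^3 - x^2 - 4x + 3.
Evaluating at x = 9: f(9) = -843.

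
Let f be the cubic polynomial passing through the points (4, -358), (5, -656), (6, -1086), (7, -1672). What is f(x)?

Write f(x) = ax^3 + bx^2 + cx + d. Substituting each data point gives a linear system:
  64a + 16b + 4c + d = -358
  125a + 25b + 5c + d = -656
  216a + 36b + 6c + d = -1086
  343a + 49b + 7c + d = -1672
Solving the system yields a = -4, b = -6, c = 0, d = -6.
So f(x) = -4x³ - 6x² - 6.
Check: f(4) = -358. ✓

f(x) = -4x^3 - 6x^2 - 6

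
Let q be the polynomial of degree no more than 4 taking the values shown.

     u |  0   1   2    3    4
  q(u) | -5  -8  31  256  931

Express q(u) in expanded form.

Using the Lagrange interpolation formula with nodes 0, 1, 2, 3, 4:
  L_0(u) = (u - 1)(u - 2)(u - 3)(u - 4) / 24
  L_1(u) = u(u - 2)(u - 3)(u - 4) / -6
  L_2(u) = u(u - 1)(u - 3)(u - 4) / 4
  L_3(u) = u(u - 1)(u - 2)(u - 4) / -6
  L_4(u) = u(u - 1)(u - 2)(u - 3) / 24
Then q(u) = -5·L_0(u) - 8·L_1(u) + 31·L_2(u) + 256·L_3(u) + 931·L_4(u).
Expanding and collecting terms gives q(u) = 5u^4 - 6u^3 + 4u^2 - 6u - 5.
Check: q(1) = -8. ✓

q(u) = 5u^4 - 6u^3 + 4u^2 - 6u - 5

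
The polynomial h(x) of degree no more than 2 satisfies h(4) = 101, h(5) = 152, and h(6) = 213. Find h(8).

365

Using the Lagrange interpolation formula with nodes 4, 5, 6:
  L_0(x) = (x - 5)(x - 6) / 2
  L_1(x) = (x - 4)(x - 6) / -1
  L_2(x) = (x - 4)(x - 5) / 2
Then h(x) = 101·L_0(x) + 152·L_1(x) + 213·L_2(x).
Expanding and collecting terms gives h(x) = 5x² + 6x - 3.
Evaluating at x = 8: h(8) = 365.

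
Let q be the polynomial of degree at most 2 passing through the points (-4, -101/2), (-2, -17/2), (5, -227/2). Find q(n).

q(n) = -4n^2 - 3n + 3/2

Write q(n) = an^2 + bn + c. Substituting each data point gives a linear system:
  16a - 4b + c = -101/2
  4a - 2b + c = -17/2
  25a + 5b + c = -227/2
Solving the system yields a = -4, b = -3, c = 3/2.
So q(n) = -4n^2 - 3n + 3/2.
Check: q(5) = -227/2. ✓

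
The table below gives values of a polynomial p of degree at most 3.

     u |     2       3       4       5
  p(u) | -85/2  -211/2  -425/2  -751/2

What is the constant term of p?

Write p(u) = au^3 + bu^2 + cu + d. Substituting each data point gives a linear system:
  8a + 4b + 2c + d = -85/2
  27a + 9b + 3c + d = -211/2
  64a + 16b + 4c + d = -425/2
  125a + 25b + 5c + d = -751/2
Solving the system yields a = -2, b = -4, c = -5, d = -1/2.
So p(u) = -2u^3 - 4u^2 - 5u - 1/2.
The constant term is -1/2.

-1/2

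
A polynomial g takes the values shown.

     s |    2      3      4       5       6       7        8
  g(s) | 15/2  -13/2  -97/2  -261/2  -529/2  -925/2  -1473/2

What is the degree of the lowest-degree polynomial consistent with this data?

Forward differences of the values at s = 2, 3, 4, 5, 6, 7, 8:
  g  : 15/2  -13/2  -97/2  -261/2  -529/2  -925/2  -1473/2
  Δ  : -14  -42  -82  -134  -198  -274
  Δ^2: -28  -40  -52  -64  -76
  Δ^3: -12  -12  -12  -12
  Δ^4: 0  0  0
  Δ^5: 0  0
  Δ^6: 0
The third differences are constant (-12) and nonzero, while all higher differences vanish, so the minimal degree is 3.

3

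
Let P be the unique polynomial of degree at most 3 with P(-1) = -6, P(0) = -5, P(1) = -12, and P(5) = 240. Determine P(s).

Write P(s) = as^3 + bs^2 + cs + d. Substituting each data point gives a linear system:
  -a + b - c + d = -6
  d = -5
  a + b + c + d = -12
  125a + 25b + 5c + d = 240
Solving the system yields a = 3, b = -4, c = -6, d = -5.
So P(s) = 3s^3 - 4s^2 - 6s - 5.
Check: P(0) = -5. ✓

P(s) = 3s^3 - 4s^2 - 6s - 5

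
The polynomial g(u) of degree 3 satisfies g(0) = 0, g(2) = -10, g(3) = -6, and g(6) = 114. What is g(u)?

Using the Lagrange interpolation formula with nodes 0, 2, 3, 6:
  L_0(u) = (u - 2)(u - 3)(u - 6) / -36
  L_1(u) = u(u - 3)(u - 6) / 8
  L_2(u) = u(u - 2)(u - 6) / -9
  L_3(u) = u(u - 2)(u - 3) / 72
Then g(u) = 0·L_0(u) - 10·L_1(u) - 6·L_2(u) + 114·L_3(u).
Expanding and collecting terms gives g(u) = u^3 - 2u^2 - 5u.
Check: g(3) = -6. ✓

g(u) = u^3 - 2u^2 - 5u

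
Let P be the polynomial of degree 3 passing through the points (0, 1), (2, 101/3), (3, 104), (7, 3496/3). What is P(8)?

Write P(t) = at^3 + bt^2 + ct + d. Substituting each data point gives a linear system:
  d = 1
  8a + 4b + 2c + d = 101/3
  27a + 9b + 3c + d = 104
  343a + 49b + 7c + d = 3496/3
Solving the system yields a = 3, b = 3, c = -5/3, d = 1.
So P(t) = 3t^3 + 3t^2 - (5/3)t + 1.
Then P(8) = 5147/3.

5147/3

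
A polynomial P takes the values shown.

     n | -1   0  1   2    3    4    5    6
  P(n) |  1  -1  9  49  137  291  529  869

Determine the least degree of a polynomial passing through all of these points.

3

Forward differences of the values at n = -1, 0, 1, 2, 3, 4, 5, 6:
  P  : 1  -1  9  49  137  291  529  869
  Δ  : -2  10  40  88  154  238  340
  Δ^2: 12  30  48  66  84  102
  Δ^3: 18  18  18  18  18
  Δ^4: 0  0  0  0
  Δ^5: 0  0  0
  Δ^6: 0  0
  Δ^7: 0
The third differences are constant (18) and nonzero, while all higher differences vanish, so the minimal degree is 3.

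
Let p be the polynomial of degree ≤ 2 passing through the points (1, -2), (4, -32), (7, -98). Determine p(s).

p(s) = -2s^2

Write p(s) = as^2 + bs + c. Substituting each data point gives a linear system:
  a + b + c = -2
  16a + 4b + c = -32
  49a + 7b + c = -98
Solving the system yields a = -2, b = 0, c = 0.
So p(s) = -2s^2.
Check: p(7) = -98. ✓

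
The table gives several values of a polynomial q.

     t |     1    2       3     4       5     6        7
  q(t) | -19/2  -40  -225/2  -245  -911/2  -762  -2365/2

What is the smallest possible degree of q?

Forward differences of the values at t = 1, 2, 3, 4, 5, 6, 7:
  q  : -19/2  -40  -225/2  -245  -911/2  -762  -2365/2
  Δ  : -61/2  -145/2  -265/2  -421/2  -613/2  -841/2
  Δ^2: -42  -60  -78  -96  -114
  Δ^3: -18  -18  -18  -18
  Δ^4: 0  0  0
  Δ^5: 0  0
  Δ^6: 0
The third differences are constant (-18) and nonzero, while all higher differences vanish, so the minimal degree is 3.

3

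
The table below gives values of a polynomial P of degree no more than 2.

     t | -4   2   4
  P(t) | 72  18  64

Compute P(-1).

9

Write P(t) = at^2 + bt + c. Substituting each data point gives a linear system:
  16a - 4b + c = 72
  4a + 2b + c = 18
  16a + 4b + c = 64
Solving the system yields a = 4, b = -1, c = 4.
So P(t) = 4t² - t + 4.
Then P(-1) = 9.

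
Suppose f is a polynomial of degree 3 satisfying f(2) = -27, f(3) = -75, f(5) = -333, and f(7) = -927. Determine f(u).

f(u) = -3u^3 + 3u^2 - 6u - 3

Using the Lagrange interpolation formula with nodes 2, 3, 5, 7:
  L_0(u) = (u - 3)(u - 5)(u - 7) / -15
  L_1(u) = (u - 2)(u - 5)(u - 7) / 8
  L_2(u) = (u - 2)(u - 3)(u - 7) / -12
  L_3(u) = (u - 2)(u - 3)(u - 5) / 40
Then f(u) = -27·L_0(u) - 75·L_1(u) - 333·L_2(u) - 927·L_3(u).
Expanding and collecting terms gives f(u) = -3u³ + 3u² - 6u - 3.
Check: f(2) = -27. ✓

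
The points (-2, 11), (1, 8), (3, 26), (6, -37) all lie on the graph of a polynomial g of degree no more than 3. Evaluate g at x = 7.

Using the Lagrange interpolation formula with nodes -2, 1, 3, 6:
  L_0(x) = (x - 1)(x - 3)(x - 6) / -120
  L_1(x) = (x + 2)(x - 3)(x - 6) / 30
  L_2(x) = (x + 2)(x - 1)(x - 6) / -30
  L_3(x) = (x + 2)(x - 1)(x - 3) / 120
Then g(x) = 11·L_0(x) + 8·L_1(x) + 26·L_2(x) - 37·L_3(x).
Expanding and collecting terms gives g(x) = -x^3 + 4x^2 + 6x - 1.
Evaluating at x = 7: g(7) = -106.

-106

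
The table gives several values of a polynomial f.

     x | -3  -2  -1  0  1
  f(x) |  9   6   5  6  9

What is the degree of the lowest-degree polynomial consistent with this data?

2

Forward differences of the values at x = -3, -2, -1, 0, 1:
  f  : 9  6  5  6  9
  Δ  : -3  -1  1  3
  Δ^2: 2  2  2
  Δ^3: 0  0
  Δ^4: 0
The second differences are constant (2) and nonzero, while all higher differences vanish, so the minimal degree is 2.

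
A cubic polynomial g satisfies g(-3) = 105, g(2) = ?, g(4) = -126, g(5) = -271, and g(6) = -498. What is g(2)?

The 4 known points determine the degree-3 polynomial uniquely.
Write g(s) = as^3 + bs^2 + cs + d. Substituting each data point gives a linear system:
  -27a + 9b - 3c + d = 105
  64a + 16b + 4c + d = -126
  125a + 25b + 5c + d = -271
  216a + 36b + 6c + d = -498
Solving the system yields a = -3, b = 4, c = 2, d = -6.
So g(s) = -3s³ + 4s² + 2s - 6.
Then g(2) = -10.

-10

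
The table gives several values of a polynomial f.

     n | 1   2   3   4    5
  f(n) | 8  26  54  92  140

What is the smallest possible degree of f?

Forward differences of the values at n = 1, 2, 3, 4, 5:
  f  : 8  26  54  92  140
  Δ  : 18  28  38  48
  Δ^2: 10  10  10
  Δ^3: 0  0
  Δ^4: 0
The second differences are constant (10) and nonzero, while all higher differences vanish, so the minimal degree is 2.

2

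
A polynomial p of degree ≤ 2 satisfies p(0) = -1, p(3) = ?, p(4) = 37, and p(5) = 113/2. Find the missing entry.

The 3 known points determine the degree-2 polynomial uniquely.
Write p(n) = an^2 + bn + c. Substituting each data point gives a linear system:
  c = -1
  16a + 4b + c = 37
  25a + 5b + c = 113/2
Solving the system yields a = 2, b = 3/2, c = -1.
So p(n) = 2n^2 + (3/2)n - 1.
Then p(3) = 43/2.

43/2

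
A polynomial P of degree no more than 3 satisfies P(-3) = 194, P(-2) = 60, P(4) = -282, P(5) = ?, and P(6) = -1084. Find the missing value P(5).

-598

The 4 known points determine the degree-3 polynomial uniquely.
Write P(n) = an^3 + bn^2 + cn + d. Substituting each data point gives a linear system:
  -27a + 9b - 3c + d = 194
  -8a + 4b - 2c + d = 60
  64a + 16b + 4c + d = -282
  216a + 36b + 6c + d = -1084
Solving the system yields a = -6, b = 5, c = 5, d = 2.
So P(n) = -6n^3 + 5n^2 + 5n + 2.
Then P(5) = -598.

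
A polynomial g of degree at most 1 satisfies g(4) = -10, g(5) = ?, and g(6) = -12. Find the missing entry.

The 2 known points determine the degree-1 polynomial uniquely.
Write g(x) = ax + b. Substituting each data point gives a linear system:
  4a + b = -10
  6a + b = -12
Solving the system yields a = -1, b = -6.
So g(x) = -x - 6.
Then g(5) = -11.

-11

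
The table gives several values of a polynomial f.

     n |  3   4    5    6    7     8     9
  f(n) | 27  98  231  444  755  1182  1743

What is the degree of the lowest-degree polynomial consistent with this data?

Forward differences of the values at n = 3, 4, 5, 6, 7, 8, 9:
  f  : 27  98  231  444  755  1182  1743
  Δ  : 71  133  213  311  427  561
  Δ^2: 62  80  98  116  134
  Δ^3: 18  18  18  18
  Δ^4: 0  0  0
  Δ^5: 0  0
  Δ^6: 0
The third differences are constant (18) and nonzero, while all higher differences vanish, so the minimal degree is 3.

3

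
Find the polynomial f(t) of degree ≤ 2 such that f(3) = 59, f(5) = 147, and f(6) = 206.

Write f(t) = at^2 + bt + c. Substituting each data point gives a linear system:
  9a + 3b + c = 59
  25a + 5b + c = 147
  36a + 6b + c = 206
Solving the system yields a = 5, b = 4, c = 2.
So f(t) = 5t^2 + 4t + 2.
Check: f(3) = 59. ✓

f(t) = 5t^2 + 4t + 2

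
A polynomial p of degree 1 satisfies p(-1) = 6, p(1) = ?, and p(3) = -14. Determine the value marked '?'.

-4

The 2 known points determine the degree-1 polynomial uniquely.
Write p(t) = at + b. Substituting each data point gives a linear system:
  -a + b = 6
  3a + b = -14
Solving the system yields a = -5, b = 1.
So p(t) = -5t + 1.
Then p(1) = -4.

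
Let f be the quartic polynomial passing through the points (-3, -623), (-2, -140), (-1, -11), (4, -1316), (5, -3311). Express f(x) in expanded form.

f(x) = -6x^4 + 4x^3 - 3x^2 + 2x + 4

Using the Lagrange interpolation formula with nodes -3, -2, -1, 4, 5:
  L_0(x) = (x + 2)(x + 1)(x - 4)(x - 5) / 112
  L_1(x) = (x + 3)(x + 1)(x - 4)(x - 5) / -42
  L_2(x) = (x + 3)(x + 2)(x - 4)(x - 5) / 60
  L_3(x) = (x + 3)(x + 2)(x + 1)(x - 5) / -210
  L_4(x) = (x + 3)(x + 2)(x + 1)(x - 4) / 336
Then f(x) = -623·L_0(x) - 140·L_1(x) - 11·L_2(x) - 1316·L_3(x) - 3311·L_4(x).
Expanding and collecting terms gives f(x) = -6x⁴ + 4x³ - 3x² + 2x + 4.
Check: f(4) = -1316. ✓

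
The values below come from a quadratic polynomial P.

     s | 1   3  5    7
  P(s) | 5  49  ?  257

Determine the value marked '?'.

133

On equispaced nodes a degree-2 polynomial has vanishing third forward difference, so
  - P(1) + 3·P(3) - 3·P(5) + P(7) = 0.
Substituting the known values and solving for P(5):
  -3·P(5) = -399
  P(5) = 133.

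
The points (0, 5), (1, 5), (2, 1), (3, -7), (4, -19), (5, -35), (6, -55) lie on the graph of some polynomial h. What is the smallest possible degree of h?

2

Forward differences of the values at n = 0, 1, 2, 3, 4, 5, 6:
  h  : 5  5  1  -7  -19  -35  -55
  Δ  : 0  -4  -8  -12  -16  -20
  Δ^2: -4  -4  -4  -4  -4
  Δ^3: 0  0  0  0
  Δ^4: 0  0  0
  Δ^5: 0  0
  Δ^6: 0
The second differences are constant (-4) and nonzero, while all higher differences vanish, so the minimal degree is 2.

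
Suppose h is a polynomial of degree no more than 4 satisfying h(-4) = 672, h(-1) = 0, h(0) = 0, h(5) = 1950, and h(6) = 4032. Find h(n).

h(n) = 3n^4 + n^3 - 2n^2

Using the Lagrange interpolation formula with nodes -4, -1, 0, 5, 6:
  L_0(n) = (n + 1)n(n - 5)(n - 6) / 1080
  L_1(n) = (n + 4)n(n - 5)(n - 6) / -126
  L_2(n) = (n + 4)(n + 1)(n - 5)(n - 6) / 120
  L_3(n) = (n + 4)(n + 1)n(n - 6) / -270
  L_4(n) = (n + 4)(n + 1)n(n - 5) / 420
Then h(n) = 672·L_0(n) + 0·L_1(n) + 0·L_2(n) + 1950·L_3(n) + 4032·L_4(n).
Expanding and collecting terms gives h(n) = 3n^4 + n^3 - 2n^2.
Check: h(-1) = 0. ✓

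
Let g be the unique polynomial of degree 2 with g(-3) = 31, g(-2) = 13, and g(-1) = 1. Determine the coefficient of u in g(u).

Write g(u) = au^2 + bu + c. Substituting each data point gives a linear system:
  9a - 3b + c = 31
  4a - 2b + c = 13
  a - b + c = 1
Solving the system yields a = 3, b = -3, c = -5.
So g(u) = 3u² - 3u - 5.
The coefficient of u is -3.

-3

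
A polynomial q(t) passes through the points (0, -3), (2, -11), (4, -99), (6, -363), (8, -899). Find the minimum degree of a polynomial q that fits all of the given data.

Forward differences of the values at t = 0, 2, 4, 6, 8:
  q  : -3  -11  -99  -363  -899
  Δ  : -8  -88  -264  -536
  Δ^2: -80  -176  -272
  Δ^3: -96  -96
  Δ^4: 0
The third differences are constant (-96) and nonzero, while all higher differences vanish, so the minimal degree is 3.

3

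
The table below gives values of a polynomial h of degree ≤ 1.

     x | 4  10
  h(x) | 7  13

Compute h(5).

8

Using the Lagrange interpolation formula with nodes 4, 10:
  L_0(x) = (x - 10) / -6
  L_1(x) = (x - 4) / 6
Then h(x) = 7·L_0(x) + 13·L_1(x).
Expanding and collecting terms gives h(x) = x + 3.
Evaluating at x = 5: h(5) = 8.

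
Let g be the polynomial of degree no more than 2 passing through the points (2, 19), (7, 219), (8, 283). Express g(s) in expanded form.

Using the Lagrange interpolation formula with nodes 2, 7, 8:
  L_0(s) = (s - 7)(s - 8) / 30
  L_1(s) = (s - 2)(s - 8) / -5
  L_2(s) = (s - 2)(s - 7) / 6
Then g(s) = 19·L_0(s) + 219·L_1(s) + 283·L_2(s).
Expanding and collecting terms gives g(s) = 4s^2 + 4s - 5.
Check: g(7) = 219. ✓

g(s) = 4s^2 + 4s - 5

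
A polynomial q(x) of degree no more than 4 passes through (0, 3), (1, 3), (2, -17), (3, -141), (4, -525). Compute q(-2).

Write q(x) = ax^4 + bx^3 + cx^2 + dx + e. Substituting each data point gives a linear system:
  e = 3
  a + b + c + d + e = 3
  16a + 8b + 4c + 2d + e = -17
  81a + 27b + 9c + 3d + e = -141
  256a + 64b + 16c + 4d + e = -525
Solving the system yields a = -3, b = 4, c = -1, d = 0, e = 3.
So q(x) = -3x^4 + 4x^3 - x^2 + 3.
Then q(-2) = -81.

-81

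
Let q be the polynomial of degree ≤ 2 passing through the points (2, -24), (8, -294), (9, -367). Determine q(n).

Using the Lagrange interpolation formula with nodes 2, 8, 9:
  L_0(n) = (n - 8)(n - 9) / 42
  L_1(n) = (n - 2)(n - 9) / -6
  L_2(n) = (n - 2)(n - 8) / 7
Then q(n) = -24·L_0(n) - 294·L_1(n) - 367·L_2(n).
Expanding and collecting terms gives q(n) = -4n^2 - 5n + 2.
Check: q(2) = -24. ✓

q(n) = -4n^2 - 5n + 2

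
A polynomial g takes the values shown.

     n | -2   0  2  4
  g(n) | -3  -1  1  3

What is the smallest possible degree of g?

Forward differences of the values at n = -2, 0, 2, 4:
  g  : -3  -1  1  3
  Δ  : 2  2  2
  Δ^2: 0  0
  Δ^3: 0
The first differences are constant (2) and nonzero, while all higher differences vanish, so the minimal degree is 1.

1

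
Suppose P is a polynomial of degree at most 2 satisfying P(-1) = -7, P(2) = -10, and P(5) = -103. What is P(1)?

1

Write P(x) = ax^2 + bx + c. Substituting each data point gives a linear system:
  a - b + c = -7
  4a + 2b + c = -10
  25a + 5b + c = -103
Solving the system yields a = -5, b = 4, c = 2.
So P(x) = -5x² + 4x + 2.
Then P(1) = 1.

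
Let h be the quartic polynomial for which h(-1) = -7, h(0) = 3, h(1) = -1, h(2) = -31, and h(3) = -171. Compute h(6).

-3171

Forward differences of the values at u = -1, 0, 1, 2, 3:
  h  : -7  3  -1  -31  -171
  Δ  : 10  -4  -30  -140
  Δ^2: -14  -26  -110
  Δ^3: -12  -84
  Δ^4: -72
The fourth differences are constant, confirming degree 4.
Interpolating (Newton forward form) and evaluating at u = 6 gives h(6) = -3171.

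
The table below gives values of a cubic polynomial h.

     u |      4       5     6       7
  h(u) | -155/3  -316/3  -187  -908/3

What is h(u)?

h(u) = -u^3 + u^2 - (5/3)u + 3

Using the Lagrange interpolation formula with nodes 4, 5, 6, 7:
  L_0(u) = (u - 5)(u - 6)(u - 7) / -6
  L_1(u) = (u - 4)(u - 6)(u - 7) / 2
  L_2(u) = (u - 4)(u - 5)(u - 7) / -2
  L_3(u) = (u - 4)(u - 5)(u - 6) / 6
Then h(u) = -155/3·L_0(u) - 316/3·L_1(u) - 187·L_2(u) - 908/3·L_3(u).
Expanding and collecting terms gives h(u) = -u^3 + u^2 - (5/3)u + 3.
Check: h(4) = -155/3. ✓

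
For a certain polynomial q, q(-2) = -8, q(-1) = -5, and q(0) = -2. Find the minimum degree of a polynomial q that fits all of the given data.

1

Forward differences of the values at n = -2, -1, 0:
  q  : -8  -5  -2
  Δ  : 3  3
  Δ^2: 0
The first differences are constant (3) and nonzero, while all higher differences vanish, so the minimal degree is 1.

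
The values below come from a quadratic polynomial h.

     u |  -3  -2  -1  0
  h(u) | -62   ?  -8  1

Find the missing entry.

On equispaced nodes a degree-2 polynomial has vanishing third forward difference, so
  - h(-3) + 3·h(-2) - 3·h(-1) + h(0) = 0.
Substituting the known values and solving for h(-2):
  3·h(-2) = -87
  h(-2) = -29.

-29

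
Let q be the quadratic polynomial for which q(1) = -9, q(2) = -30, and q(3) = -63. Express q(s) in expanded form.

Write q(s) = as^2 + bs + c. Substituting each data point gives a linear system:
  a + b + c = -9
  4a + 2b + c = -30
  9a + 3b + c = -63
Solving the system yields a = -6, b = -3, c = 0.
So q(s) = -6s^2 - 3s.
Check: q(2) = -30. ✓

q(s) = -6s^2 - 3s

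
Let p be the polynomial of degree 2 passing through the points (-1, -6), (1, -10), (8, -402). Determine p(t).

Using the Lagrange interpolation formula with nodes -1, 1, 8:
  L_0(t) = (t - 1)(t - 8) / 18
  L_1(t) = (t + 1)(t - 8) / -14
  L_2(t) = (t + 1)(t - 1) / 63
Then p(t) = -6·L_0(t) - 10·L_1(t) - 402·L_2(t).
Expanding and collecting terms gives p(t) = -6t^2 - 2t - 2.
Check: p(-1) = -6. ✓

p(t) = -6t^2 - 2t - 2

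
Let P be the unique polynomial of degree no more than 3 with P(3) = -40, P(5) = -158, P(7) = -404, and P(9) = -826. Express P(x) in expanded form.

P(x) = -x^3 - x^2 - 2x + 2

Write P(x) = ax^3 + bx^2 + cx + d. Substituting each data point gives a linear system:
  27a + 9b + 3c + d = -40
  125a + 25b + 5c + d = -158
  343a + 49b + 7c + d = -404
  729a + 81b + 9c + d = -826
Solving the system yields a = -1, b = -1, c = -2, d = 2.
So P(x) = -x^3 - x^2 - 2x + 2.
Check: P(3) = -40. ✓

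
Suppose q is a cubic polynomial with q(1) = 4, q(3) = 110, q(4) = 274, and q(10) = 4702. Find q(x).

Write q(x) = ax^3 + bx^2 + cx + d. Substituting each data point gives a linear system:
  a + b + c + d = 4
  27a + 9b + 3c + d = 110
  64a + 16b + 4c + d = 274
  1000a + 100b + 10c + d = 4702
Solving the system yields a = 5, b = -3, c = 0, d = 2.
So q(x) = 5x^3 - 3x^2 + 2.
Check: q(4) = 274. ✓

q(x) = 5x^3 - 3x^2 + 2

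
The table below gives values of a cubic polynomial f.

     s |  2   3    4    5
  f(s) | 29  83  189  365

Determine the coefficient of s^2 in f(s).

-1

Write f(s) = as^3 + bs^2 + cs + d. Substituting each data point gives a linear system:
  8a + 4b + 2c + d = 29
  27a + 9b + 3c + d = 83
  64a + 16b + 4c + d = 189
  125a + 25b + 5c + d = 365
Solving the system yields a = 3, b = -1, c = 2, d = 5.
So f(s) = 3s^3 - s^2 + 2s + 5.
The coefficient of s^2 is -1.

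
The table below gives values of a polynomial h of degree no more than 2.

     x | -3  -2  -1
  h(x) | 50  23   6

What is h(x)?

h(x) = 5x^2 - 2x - 1

Using the Lagrange interpolation formula with nodes -3, -2, -1:
  L_0(x) = (x + 2)(x + 1) / 2
  L_1(x) = (x + 3)(x + 1) / -1
  L_2(x) = (x + 3)(x + 2) / 2
Then h(x) = 50·L_0(x) + 23·L_1(x) + 6·L_2(x).
Expanding and collecting terms gives h(x) = 5x^2 - 2x - 1.
Check: h(-3) = 50. ✓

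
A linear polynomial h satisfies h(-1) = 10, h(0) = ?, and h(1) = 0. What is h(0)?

5

On equispaced nodes a degree-1 polynomial has vanishing second forward difference, so
  h(-1) - 2·h(0) + h(1) = 0.
Substituting the known values and solving for h(0):
  -2·h(0) = -10
  h(0) = 5.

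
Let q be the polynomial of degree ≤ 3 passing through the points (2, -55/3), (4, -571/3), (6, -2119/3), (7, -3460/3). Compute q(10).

Using the Lagrange interpolation formula with nodes 2, 4, 6, 7:
  L_0(u) = (u - 4)(u - 6)(u - 7) / -40
  L_1(u) = (u - 2)(u - 6)(u - 7) / 12
  L_2(u) = (u - 2)(u - 4)(u - 7) / -8
  L_3(u) = (u - 2)(u - 4)(u - 6) / 15
Then q(u) = -55/3·L_0(u) - 571/3·L_1(u) - 2119/3·L_2(u) - 3460/3·L_3(u).
Expanding and collecting terms gives q(u) = -4u^3 + 5u^2 - 4u + 5/3.
Evaluating at u = 10: q(10) = -10615/3.

-10615/3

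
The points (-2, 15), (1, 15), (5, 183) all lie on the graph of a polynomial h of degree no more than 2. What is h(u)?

h(u) = 6u^2 + 6u + 3

Write h(u) = au^2 + bu + c. Substituting each data point gives a linear system:
  4a - 2b + c = 15
  a + b + c = 15
  25a + 5b + c = 183
Solving the system yields a = 6, b = 6, c = 3.
So h(u) = 6u² + 6u + 3.
Check: h(5) = 183. ✓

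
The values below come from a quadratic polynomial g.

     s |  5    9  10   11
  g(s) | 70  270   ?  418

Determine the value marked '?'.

The 3 known points determine the degree-2 polynomial uniquely.
Write g(s) = as^2 + bs + c. Substituting each data point gives a linear system:
  25a + 5b + c = 70
  81a + 9b + c = 270
  121a + 11b + c = 418
Solving the system yields a = 4, b = -6, c = 0.
So g(s) = 4s^2 - 6s.
Then g(10) = 340.

340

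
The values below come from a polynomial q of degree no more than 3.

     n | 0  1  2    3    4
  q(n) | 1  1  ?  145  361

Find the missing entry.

The 4 known points determine the degree-3 polynomial uniquely.
Write q(n) = an^3 + bn^2 + cn + d. Substituting each data point gives a linear system:
  d = 1
  a + b + c + d = 1
  27a + 9b + 3c + d = 145
  64a + 16b + 4c + d = 361
Solving the system yields a = 6, b = 0, c = -6, d = 1.
So q(n) = 6n^3 - 6n + 1.
Then q(2) = 37.

37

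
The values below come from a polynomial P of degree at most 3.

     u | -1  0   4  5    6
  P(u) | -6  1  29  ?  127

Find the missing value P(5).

66

The 4 known points determine the degree-3 polynomial uniquely.
Write P(u) = au^3 + bu^2 + cu + d. Substituting each data point gives a linear system:
  -a + b - c + d = -6
  d = 1
  64a + 16b + 4c + d = 29
  216a + 36b + 6c + d = 127
Solving the system yields a = 1, b = -3, c = 3, d = 1.
So P(u) = u³ - 3u² + 3u + 1.
Then P(5) = 66.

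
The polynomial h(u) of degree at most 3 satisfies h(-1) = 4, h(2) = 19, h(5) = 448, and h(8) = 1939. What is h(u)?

Write h(u) = au^3 + bu^2 + cu + d. Substituting each data point gives a linear system:
  -a + b - c + d = 4
  8a + 4b + 2c + d = 19
  125a + 25b + 5c + d = 448
  512a + 64b + 8c + d = 1939
Solving the system yields a = 4, b = -1, c = -6, d = 3.
So h(u) = 4u^3 - u^2 - 6u + 3.
Check: h(-1) = 4. ✓

h(u) = 4u^3 - u^2 - 6u + 3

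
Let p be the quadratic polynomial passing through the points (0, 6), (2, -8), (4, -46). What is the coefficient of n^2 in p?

-3

Write p(n) = an^2 + bn + c. Substituting each data point gives a linear system:
  c = 6
  4a + 2b + c = -8
  16a + 4b + c = -46
Solving the system yields a = -3, b = -1, c = 6.
So p(n) = -3n^2 - n + 6.
The leading coefficient is -3.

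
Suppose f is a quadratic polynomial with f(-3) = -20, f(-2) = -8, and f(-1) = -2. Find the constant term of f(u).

Write f(u) = au^2 + bu + c. Substituting each data point gives a linear system:
  9a - 3b + c = -20
  4a - 2b + c = -8
  a - b + c = -2
Solving the system yields a = -3, b = -3, c = -2.
So f(u) = -3u^2 - 3u - 2.
The constant term is -2.

-2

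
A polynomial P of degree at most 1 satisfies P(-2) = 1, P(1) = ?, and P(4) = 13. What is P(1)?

7

On equispaced nodes a degree-1 polynomial has vanishing second forward difference, so
  P(-2) - 2·P(1) + P(4) = 0.
Substituting the known values and solving for P(1):
  -2·P(1) = -14
  P(1) = 7.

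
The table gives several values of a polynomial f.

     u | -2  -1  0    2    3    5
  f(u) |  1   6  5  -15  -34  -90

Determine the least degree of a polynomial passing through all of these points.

2

Divided differences on the nodes -2, -1, 0, 2, 3, 5:
  order 0: 1  6  5  -15  -34  -90
  order 1: 5  -1  -10  -19  -28
  order 2: -3  -3  -3  -3
  order 3: 0  0  0
  order 4: 0  0
  order 5: 0
The order-2 divided differences are all -3 (nonzero) and every higher order vanishes, so the data lies on a polynomial of degree exactly 2.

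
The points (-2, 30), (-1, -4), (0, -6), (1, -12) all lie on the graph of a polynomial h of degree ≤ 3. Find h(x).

h(x) = -6x^3 - 2x^2 + 2x - 6

Using the Lagrange interpolation formula with nodes -2, -1, 0, 1:
  L_0(x) = (x + 1)x(x - 1) / -6
  L_1(x) = (x + 2)x(x - 1) / 2
  L_2(x) = (x + 2)(x + 1)(x - 1) / -2
  L_3(x) = (x + 2)(x + 1)x / 6
Then h(x) = 30·L_0(x) - 4·L_1(x) - 6·L_2(x) - 12·L_3(x).
Expanding and collecting terms gives h(x) = -6x^3 - 2x^2 + 2x - 6.
Check: h(-1) = -4. ✓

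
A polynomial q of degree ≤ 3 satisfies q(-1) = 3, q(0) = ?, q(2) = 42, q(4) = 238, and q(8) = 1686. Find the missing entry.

6

The 4 known points determine the degree-3 polynomial uniquely.
Write q(n) = an^3 + bn^2 + cn + d. Substituting each data point gives a linear system:
  -a + b - c + d = 3
  8a + 4b + 2c + d = 42
  64a + 16b + 4c + d = 238
  512a + 64b + 8c + d = 1686
Solving the system yields a = 3, b = 2, c = 2, d = 6.
So q(n) = 3n³ + 2n² + 2n + 6.
Then q(0) = 6.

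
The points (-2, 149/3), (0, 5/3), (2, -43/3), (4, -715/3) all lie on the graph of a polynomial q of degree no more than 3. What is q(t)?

q(t) = -5t^3 + 4t^2 + 4t + 5/3

Using the Lagrange interpolation formula with nodes -2, 0, 2, 4:
  L_0(t) = t(t - 2)(t - 4) / -48
  L_1(t) = (t + 2)(t - 2)(t - 4) / 16
  L_2(t) = (t + 2)t(t - 4) / -16
  L_3(t) = (t + 2)t(t - 2) / 48
Then q(t) = 149/3·L_0(t) + 5/3·L_1(t) - 43/3·L_2(t) - 715/3·L_3(t).
Expanding and collecting terms gives q(t) = -5t^3 + 4t^2 + 4t + 5/3.
Check: q(2) = -43/3. ✓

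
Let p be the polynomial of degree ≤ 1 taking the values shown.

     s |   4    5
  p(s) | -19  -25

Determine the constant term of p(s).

5

Write p(s) = as + b. Substituting each data point gives a linear system:
  4a + b = -19
  5a + b = -25
Solving the system yields a = -6, b = 5.
So p(s) = -6s + 5.
The constant term is 5.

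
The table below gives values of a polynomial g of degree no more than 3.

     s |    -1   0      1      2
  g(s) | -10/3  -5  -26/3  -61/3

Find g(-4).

Using the Lagrange interpolation formula with nodes -1, 0, 1, 2:
  L_0(s) = s(s - 1)(s - 2) / -6
  L_1(s) = (s + 1)(s - 1)(s - 2) / 2
  L_2(s) = (s + 1)s(s - 2) / -2
  L_3(s) = (s + 1)s(s - 1) / 6
Then g(s) = -10/3·L_0(s) - 5·L_1(s) - 26/3·L_2(s) - 61/3·L_3(s).
Expanding and collecting terms gives g(s) = -s³ - s² - (5/3)s - 5.
Evaluating at s = -4: g(-4) = 149/3.

149/3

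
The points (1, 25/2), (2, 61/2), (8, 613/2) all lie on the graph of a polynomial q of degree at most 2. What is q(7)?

481/2

Using the Lagrange interpolation formula with nodes 1, 2, 8:
  L_0(x) = (x - 2)(x - 8) / 7
  L_1(x) = (x - 1)(x - 8) / -6
  L_2(x) = (x - 1)(x - 2) / 42
Then q(x) = 25/2·L_0(x) + 61/2·L_1(x) + 613/2·L_2(x).
Expanding and collecting terms gives q(x) = 4x^2 + 6x + 5/2.
Evaluating at x = 7: q(7) = 481/2.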